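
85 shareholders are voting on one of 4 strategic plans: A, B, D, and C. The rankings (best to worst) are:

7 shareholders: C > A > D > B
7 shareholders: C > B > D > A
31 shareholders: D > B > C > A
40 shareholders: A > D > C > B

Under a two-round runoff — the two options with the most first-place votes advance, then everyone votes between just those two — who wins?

Round 1 first-place votes: A 40, B 0, D 31, C 14.
A and D advance.
Runoff: A is preferred to D by 47 voters; D by 38.
A wins the runoff.

A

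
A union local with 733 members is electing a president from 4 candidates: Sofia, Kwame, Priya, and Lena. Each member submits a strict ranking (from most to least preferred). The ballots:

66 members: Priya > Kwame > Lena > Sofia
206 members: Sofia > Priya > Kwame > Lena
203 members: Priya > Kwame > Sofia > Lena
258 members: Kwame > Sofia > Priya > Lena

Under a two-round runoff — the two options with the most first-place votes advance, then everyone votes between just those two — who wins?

Priya

Round 1 first-place votes: Sofia 206, Kwame 258, Priya 269, Lena 0.
Priya and Kwame advance.
Runoff: Priya is preferred to Kwame by 475 voters; Kwame by 258.
Priya wins the runoff.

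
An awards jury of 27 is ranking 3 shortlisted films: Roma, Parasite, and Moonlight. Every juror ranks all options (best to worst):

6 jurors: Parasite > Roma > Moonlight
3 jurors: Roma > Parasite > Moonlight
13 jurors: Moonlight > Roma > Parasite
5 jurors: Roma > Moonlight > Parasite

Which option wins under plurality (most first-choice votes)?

Moonlight

First-place votes: Roma 8, Parasite 6, Moonlight 13.
Moonlight has the most first-place votes.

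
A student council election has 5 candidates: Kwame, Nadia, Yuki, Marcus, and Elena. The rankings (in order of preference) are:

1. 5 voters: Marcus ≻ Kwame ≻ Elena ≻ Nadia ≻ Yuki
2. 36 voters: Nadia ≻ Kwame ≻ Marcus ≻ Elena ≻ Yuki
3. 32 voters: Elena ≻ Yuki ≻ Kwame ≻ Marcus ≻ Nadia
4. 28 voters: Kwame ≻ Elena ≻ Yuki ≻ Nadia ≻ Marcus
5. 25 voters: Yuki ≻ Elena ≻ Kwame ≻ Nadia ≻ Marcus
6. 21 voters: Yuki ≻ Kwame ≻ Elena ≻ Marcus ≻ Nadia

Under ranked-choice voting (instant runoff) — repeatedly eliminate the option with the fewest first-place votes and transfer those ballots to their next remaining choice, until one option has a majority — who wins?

Round 1: Kwame 28, Nadia 36, Yuki 46, Marcus 5, Elena 32. Eliminate Marcus.
Round 2: Kwame 33, Nadia 36, Yuki 46, Elena 32. Eliminate Elena.
Round 3: Kwame 33, Nadia 36, Yuki 78. Yuki has a majority.

Yuki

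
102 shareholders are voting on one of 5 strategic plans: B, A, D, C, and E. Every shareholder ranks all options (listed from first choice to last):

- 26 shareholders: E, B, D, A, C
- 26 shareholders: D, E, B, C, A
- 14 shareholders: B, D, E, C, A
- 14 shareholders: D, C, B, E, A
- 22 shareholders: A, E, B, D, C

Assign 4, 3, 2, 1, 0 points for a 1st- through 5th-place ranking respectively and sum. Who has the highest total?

E

B: 26·3 + 26·2 + 14·4 + 14·2 + 22·2 = 258
A: 26·1 + 26·0 + 14·0 + 14·0 + 22·4 = 114
D: 26·2 + 26·4 + 14·3 + 14·4 + 22·1 = 276
C: 26·0 + 26·1 + 14·1 + 14·3 + 22·0 = 82
E: 26·4 + 26·3 + 14·2 + 14·1 + 22·3 = 290
E has the highest Borda score (290).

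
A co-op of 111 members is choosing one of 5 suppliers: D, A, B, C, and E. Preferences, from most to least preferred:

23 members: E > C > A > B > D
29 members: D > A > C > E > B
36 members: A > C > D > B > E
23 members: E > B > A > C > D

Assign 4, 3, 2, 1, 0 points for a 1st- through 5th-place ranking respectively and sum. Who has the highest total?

D: 23·0 + 29·4 + 36·2 + 23·0 = 188
A: 23·2 + 29·3 + 36·4 + 23·2 = 323
B: 23·1 + 29·0 + 36·1 + 23·3 = 128
C: 23·3 + 29·2 + 36·3 + 23·1 = 258
E: 23·4 + 29·1 + 36·0 + 23·4 = 213
A has the highest Borda score (323).

A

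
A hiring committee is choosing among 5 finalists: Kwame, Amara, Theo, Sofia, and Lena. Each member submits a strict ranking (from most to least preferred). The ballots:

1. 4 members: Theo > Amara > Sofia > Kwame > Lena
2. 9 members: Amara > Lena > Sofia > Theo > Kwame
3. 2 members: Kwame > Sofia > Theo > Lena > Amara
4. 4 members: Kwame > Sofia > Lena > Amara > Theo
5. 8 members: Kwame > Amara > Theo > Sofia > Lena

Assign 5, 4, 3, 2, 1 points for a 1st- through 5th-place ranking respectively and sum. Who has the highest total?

Amara

Kwame: 4·2 + 9·1 + 2·5 + 4·5 + 8·5 = 87
Amara: 4·4 + 9·5 + 2·1 + 4·2 + 8·4 = 103
Theo: 4·5 + 9·2 + 2·3 + 4·1 + 8·3 = 72
Sofia: 4·3 + 9·3 + 2·4 + 4·4 + 8·2 = 79
Lena: 4·1 + 9·4 + 2·2 + 4·3 + 8·1 = 64
Amara has the highest Borda score (103).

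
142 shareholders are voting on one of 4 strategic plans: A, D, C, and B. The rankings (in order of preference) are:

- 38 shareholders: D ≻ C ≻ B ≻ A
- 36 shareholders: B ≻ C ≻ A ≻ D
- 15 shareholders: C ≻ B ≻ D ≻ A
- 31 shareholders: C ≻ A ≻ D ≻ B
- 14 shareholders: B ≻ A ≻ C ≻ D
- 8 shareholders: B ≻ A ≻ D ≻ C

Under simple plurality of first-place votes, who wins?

B

First-place votes: A 0, D 38, C 46, B 58.
B has the most first-place votes.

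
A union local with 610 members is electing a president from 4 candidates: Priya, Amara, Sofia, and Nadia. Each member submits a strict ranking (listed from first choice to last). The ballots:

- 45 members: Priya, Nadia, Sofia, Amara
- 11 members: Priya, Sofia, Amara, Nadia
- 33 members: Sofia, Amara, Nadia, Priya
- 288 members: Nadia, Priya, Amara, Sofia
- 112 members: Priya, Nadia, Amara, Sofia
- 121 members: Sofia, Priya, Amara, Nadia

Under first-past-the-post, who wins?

Nadia

First-place votes: Priya 168, Amara 0, Sofia 154, Nadia 288.
Nadia has the most first-place votes.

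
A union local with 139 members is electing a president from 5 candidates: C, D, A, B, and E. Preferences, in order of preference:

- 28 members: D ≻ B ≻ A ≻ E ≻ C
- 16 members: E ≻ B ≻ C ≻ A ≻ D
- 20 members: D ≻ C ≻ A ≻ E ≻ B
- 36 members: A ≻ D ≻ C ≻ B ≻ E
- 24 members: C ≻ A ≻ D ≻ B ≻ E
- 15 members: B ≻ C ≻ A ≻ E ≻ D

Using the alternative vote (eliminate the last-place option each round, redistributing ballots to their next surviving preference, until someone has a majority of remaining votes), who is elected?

Round 1: C 24, D 48, A 36, B 15, E 16. Eliminate B.
Round 2: C 39, D 48, A 36, E 16. Eliminate E.
Round 3: C 55, D 48, A 36. Eliminate A.
Round 4: C 55, D 84. D has a majority.

D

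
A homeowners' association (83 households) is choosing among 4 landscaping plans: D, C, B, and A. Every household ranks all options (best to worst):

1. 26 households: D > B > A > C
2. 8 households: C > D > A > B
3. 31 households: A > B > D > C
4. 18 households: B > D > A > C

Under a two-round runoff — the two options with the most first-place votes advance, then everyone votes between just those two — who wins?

Round 1 first-place votes: D 26, C 8, B 18, A 31.
A and D advance.
Runoff: A is preferred to D by 31 voters; D by 52.
D wins the runoff.

D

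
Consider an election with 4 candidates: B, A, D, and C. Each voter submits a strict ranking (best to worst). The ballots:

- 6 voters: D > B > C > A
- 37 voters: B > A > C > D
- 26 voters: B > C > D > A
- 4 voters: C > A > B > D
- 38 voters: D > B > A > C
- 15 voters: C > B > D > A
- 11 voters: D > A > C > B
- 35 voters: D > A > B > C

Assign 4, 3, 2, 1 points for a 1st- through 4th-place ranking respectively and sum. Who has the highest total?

B: 6·3 + 37·4 + 26·4 + 4·2 + 38·3 + 15·3 + 11·1 + 35·2 = 518
A: 6·1 + 37·3 + 26·1 + 4·3 + 38·2 + 15·1 + 11·3 + 35·3 = 384
D: 6·4 + 37·1 + 26·2 + 4·1 + 38·4 + 15·2 + 11·4 + 35·4 = 483
C: 6·2 + 37·2 + 26·3 + 4·4 + 38·1 + 15·4 + 11·2 + 35·1 = 335
B has the highest Borda score (518).

B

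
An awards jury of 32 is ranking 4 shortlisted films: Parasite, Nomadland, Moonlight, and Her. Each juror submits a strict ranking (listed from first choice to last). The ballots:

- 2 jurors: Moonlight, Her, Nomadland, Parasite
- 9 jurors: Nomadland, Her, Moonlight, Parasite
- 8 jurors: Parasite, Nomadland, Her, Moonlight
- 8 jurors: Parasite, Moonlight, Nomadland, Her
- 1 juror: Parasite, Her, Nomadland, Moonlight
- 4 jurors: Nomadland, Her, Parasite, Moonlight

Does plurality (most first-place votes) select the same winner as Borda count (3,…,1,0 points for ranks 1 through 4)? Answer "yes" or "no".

Plurality — first-place votes: Parasite 17, Nomadland 13, Moonlight 2, Her 0. Winner: Parasite.
Borda — scores: Parasite 55, Nomadland 66, Moonlight 31, Her 40. Winner: Nomadland.
The two methods disagree.

no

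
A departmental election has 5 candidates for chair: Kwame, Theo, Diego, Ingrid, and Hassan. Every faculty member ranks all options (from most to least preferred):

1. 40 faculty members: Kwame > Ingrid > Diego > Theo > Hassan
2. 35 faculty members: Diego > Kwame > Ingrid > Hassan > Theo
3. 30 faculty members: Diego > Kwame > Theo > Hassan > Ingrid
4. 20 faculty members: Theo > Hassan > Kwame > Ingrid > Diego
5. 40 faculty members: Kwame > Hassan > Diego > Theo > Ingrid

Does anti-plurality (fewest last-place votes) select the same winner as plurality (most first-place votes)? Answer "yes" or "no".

yes

Anti-plurality — last-place votes: Kwame 0, Theo 35, Diego 20, Ingrid 70, Hassan 40. Winner: Kwame.
Plurality — first-place votes: Kwame 80, Theo 20, Diego 65, Ingrid 0, Hassan 0. Winner: Kwame.
The two methods agree.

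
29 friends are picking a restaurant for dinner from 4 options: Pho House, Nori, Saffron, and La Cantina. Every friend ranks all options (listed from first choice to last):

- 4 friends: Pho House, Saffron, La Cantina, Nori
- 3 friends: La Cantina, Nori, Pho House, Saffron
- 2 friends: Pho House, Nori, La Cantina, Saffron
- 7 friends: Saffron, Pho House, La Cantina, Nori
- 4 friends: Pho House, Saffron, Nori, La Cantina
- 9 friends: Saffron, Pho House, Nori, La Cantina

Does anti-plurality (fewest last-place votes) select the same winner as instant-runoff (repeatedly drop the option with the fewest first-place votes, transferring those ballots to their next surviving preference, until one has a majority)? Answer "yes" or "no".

no

Anti-plurality — last-place votes: Pho House 0, Nori 11, Saffron 5, La Cantina 13. Winner: Pho House.
Instant-runoff — R1 Pho House 10, Nori 0, Saffron 16, La Cantina 3 (Saffron winner). Winner: Saffron.
The two methods disagree.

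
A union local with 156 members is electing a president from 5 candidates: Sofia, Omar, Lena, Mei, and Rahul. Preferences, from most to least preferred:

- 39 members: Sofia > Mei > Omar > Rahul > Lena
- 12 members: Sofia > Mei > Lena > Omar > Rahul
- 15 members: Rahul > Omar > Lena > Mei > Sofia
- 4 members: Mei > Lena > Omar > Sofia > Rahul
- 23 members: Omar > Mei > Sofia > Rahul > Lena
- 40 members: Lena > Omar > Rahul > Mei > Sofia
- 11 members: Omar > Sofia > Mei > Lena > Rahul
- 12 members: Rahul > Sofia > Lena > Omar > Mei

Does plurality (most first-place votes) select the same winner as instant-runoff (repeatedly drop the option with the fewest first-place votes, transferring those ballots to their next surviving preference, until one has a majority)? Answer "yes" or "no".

Plurality — first-place votes: Sofia 51, Omar 34, Lena 40, Mei 4, Rahul 27. Winner: Sofia.
Instant-runoff — R1 Sofia 51, Omar 34, Lena 40, Mei 4, Rahul 27 (Mei out); R2 Sofia 51, Omar 34, Lena 44, Rahul 27 (Rahul out); R3 Sofia 63, Omar 49, Lena 44 (Lena out); R4 Sofia 63, Omar 93 (Omar winner). Winner: Omar.
The two methods disagree.

no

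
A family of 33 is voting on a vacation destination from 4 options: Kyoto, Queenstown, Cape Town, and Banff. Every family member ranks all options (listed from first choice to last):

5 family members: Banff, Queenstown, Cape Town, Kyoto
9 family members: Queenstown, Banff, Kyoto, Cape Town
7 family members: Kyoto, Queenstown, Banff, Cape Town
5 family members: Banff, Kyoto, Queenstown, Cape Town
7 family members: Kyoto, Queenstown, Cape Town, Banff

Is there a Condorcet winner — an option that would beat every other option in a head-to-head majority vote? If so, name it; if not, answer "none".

none

Checking pairwise contests:
Banff beats Kyoto 19–14.
Kyoto beats Queenstown 19–14.
Kyoto beats Cape Town 28–5.
Queenstown beats Banff 23–10.
Every option loses at least one head-to-head, so there is no Condorcet winner.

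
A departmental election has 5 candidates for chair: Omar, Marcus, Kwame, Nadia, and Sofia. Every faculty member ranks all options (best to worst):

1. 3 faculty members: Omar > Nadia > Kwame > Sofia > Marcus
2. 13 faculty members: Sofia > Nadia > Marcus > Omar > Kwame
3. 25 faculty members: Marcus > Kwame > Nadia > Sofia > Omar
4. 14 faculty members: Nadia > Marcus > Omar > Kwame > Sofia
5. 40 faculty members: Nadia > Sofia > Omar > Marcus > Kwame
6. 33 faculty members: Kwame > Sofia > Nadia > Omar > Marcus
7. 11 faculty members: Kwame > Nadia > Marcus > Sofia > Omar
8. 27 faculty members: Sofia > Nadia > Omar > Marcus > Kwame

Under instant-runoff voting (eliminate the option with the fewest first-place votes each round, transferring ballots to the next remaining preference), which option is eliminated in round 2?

Round 1: Omar 3, Marcus 25, Kwame 44, Nadia 54, Sofia 40. Eliminate Omar.
Round 2: Marcus 25, Kwame 44, Nadia 57, Sofia 40. Eliminate Marcus.

Marcus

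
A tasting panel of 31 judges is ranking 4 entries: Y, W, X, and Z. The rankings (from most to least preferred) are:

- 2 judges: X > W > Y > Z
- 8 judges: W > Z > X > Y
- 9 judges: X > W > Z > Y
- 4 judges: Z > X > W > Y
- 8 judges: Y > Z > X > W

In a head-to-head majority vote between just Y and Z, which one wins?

Z

Voters preferring Y to Z: 10; preferring Z to Y: 21.
Z wins the head-to-head.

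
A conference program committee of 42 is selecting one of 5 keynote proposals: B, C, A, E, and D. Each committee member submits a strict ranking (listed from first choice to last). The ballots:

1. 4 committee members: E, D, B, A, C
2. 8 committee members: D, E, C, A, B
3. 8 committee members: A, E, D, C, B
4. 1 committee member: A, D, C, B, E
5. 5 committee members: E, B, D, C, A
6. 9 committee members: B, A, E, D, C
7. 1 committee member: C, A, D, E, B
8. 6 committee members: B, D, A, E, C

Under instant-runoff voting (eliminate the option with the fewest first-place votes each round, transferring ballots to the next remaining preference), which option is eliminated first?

Round 1: B 15, C 1, A 9, E 9, D 8. Eliminate C.

C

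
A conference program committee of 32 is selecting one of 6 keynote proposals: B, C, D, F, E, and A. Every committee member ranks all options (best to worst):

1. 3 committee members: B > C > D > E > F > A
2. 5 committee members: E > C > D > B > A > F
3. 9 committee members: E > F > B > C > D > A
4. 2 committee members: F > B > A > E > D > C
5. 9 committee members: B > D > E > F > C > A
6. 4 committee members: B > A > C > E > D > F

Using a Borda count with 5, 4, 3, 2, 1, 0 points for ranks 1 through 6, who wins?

B: 3·5 + 5·2 + 9·3 + 2·4 + 9·5 + 4·5 = 125
C: 3·4 + 5·4 + 9·2 + 2·0 + 9·1 + 4·3 = 71
D: 3·3 + 5·3 + 9·1 + 2·1 + 9·4 + 4·1 = 75
F: 3·1 + 5·0 + 9·4 + 2·5 + 9·2 + 4·0 = 67
E: 3·2 + 5·5 + 9·5 + 2·2 + 9·3 + 4·2 = 115
A: 3·0 + 5·1 + 9·0 + 2·3 + 9·0 + 4·4 = 27
B has the highest Borda score (125).

B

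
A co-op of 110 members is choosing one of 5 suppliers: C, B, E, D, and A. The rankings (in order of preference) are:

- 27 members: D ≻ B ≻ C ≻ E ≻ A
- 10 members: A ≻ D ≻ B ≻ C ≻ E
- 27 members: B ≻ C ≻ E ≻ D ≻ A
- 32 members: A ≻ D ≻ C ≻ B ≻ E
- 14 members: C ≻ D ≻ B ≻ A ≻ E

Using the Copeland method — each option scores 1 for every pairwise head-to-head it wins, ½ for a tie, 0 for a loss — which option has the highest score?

C: beats E and A; loses to B and D → score 2.
B: beats C, E, and A; loses to D → score 3.
E: loses to C, B, D, and A → score 0.
D: beats C, B, E, and A → score 4.
A: beats E; loses to C, B, and D → score 1.
D has the best pairwise record.

D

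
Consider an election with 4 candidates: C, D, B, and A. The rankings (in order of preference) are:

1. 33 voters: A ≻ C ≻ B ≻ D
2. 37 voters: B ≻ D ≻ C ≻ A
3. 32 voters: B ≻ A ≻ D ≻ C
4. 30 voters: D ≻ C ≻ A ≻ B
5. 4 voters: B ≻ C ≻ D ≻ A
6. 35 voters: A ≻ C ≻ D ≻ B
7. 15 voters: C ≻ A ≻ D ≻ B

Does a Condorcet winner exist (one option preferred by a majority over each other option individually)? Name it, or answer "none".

A vs C: 100–86 for A.
A vs D: 115–71 for A.
A vs B: 113–73 for A.
A beats every other option head-to-head.

A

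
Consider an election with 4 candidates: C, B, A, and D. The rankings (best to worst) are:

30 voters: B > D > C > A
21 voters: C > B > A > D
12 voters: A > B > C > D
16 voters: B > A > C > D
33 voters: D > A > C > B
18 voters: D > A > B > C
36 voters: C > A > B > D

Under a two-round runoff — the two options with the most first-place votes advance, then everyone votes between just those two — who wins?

Round 1 first-place votes: C 57, B 46, A 12, D 51.
C and D advance.
Runoff: C is preferred to D by 85 voters; D by 81.
C wins the runoff.

C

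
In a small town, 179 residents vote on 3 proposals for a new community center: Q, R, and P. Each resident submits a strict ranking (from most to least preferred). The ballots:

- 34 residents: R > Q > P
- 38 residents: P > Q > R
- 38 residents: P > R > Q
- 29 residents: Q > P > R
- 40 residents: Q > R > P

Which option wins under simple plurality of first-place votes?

P

First-place votes: Q 69, R 34, P 76.
P has the most first-place votes.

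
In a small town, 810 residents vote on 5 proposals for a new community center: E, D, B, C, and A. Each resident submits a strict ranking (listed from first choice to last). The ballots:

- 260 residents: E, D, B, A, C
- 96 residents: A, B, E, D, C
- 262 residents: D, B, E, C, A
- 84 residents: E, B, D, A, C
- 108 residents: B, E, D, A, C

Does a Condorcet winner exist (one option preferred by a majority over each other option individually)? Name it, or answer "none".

Checking pairwise contests:
B beats E 466–344.
E beats D 548–262.
D beats B 522–288.
E beats C 810–0.
E beats A 714–96.
Every option loses at least one head-to-head, so there is no Condorcet winner.

none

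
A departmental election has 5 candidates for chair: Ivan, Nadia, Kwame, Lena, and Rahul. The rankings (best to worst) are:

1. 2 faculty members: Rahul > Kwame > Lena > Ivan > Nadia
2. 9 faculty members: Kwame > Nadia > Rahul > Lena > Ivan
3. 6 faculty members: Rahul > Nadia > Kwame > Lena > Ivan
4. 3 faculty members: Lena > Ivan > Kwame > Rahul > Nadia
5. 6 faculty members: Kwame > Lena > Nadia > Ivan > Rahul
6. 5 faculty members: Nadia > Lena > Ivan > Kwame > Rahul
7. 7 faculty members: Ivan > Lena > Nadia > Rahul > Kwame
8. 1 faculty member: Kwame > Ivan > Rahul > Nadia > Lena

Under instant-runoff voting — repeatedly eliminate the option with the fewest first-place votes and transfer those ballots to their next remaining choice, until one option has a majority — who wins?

Kwame

Round 1: Ivan 7, Nadia 5, Kwame 16, Lena 3, Rahul 8. Eliminate Lena.
Round 2: Ivan 10, Nadia 5, Kwame 16, Rahul 8. Eliminate Nadia.
Round 3: Ivan 15, Kwame 16, Rahul 8. Eliminate Rahul.
Round 4: Ivan 15, Kwame 24. Kwame has a majority.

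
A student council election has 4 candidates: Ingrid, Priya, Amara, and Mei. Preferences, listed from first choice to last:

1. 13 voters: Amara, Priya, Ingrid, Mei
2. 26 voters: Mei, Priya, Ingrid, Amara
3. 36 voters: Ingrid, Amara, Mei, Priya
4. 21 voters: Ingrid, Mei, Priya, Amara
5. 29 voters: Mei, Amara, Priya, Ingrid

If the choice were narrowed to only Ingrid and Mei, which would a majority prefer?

Ingrid

Voters preferring Ingrid to Mei: 70; preferring Mei to Ingrid: 55.
Ingrid wins the head-to-head.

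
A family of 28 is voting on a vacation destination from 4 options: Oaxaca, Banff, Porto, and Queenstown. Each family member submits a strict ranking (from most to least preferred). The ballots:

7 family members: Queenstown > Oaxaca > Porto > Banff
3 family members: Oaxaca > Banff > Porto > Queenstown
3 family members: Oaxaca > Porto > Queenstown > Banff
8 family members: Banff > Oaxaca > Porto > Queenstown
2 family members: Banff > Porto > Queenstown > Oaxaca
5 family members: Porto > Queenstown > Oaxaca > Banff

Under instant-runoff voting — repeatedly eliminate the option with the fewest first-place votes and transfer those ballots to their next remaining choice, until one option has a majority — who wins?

Round 1: Oaxaca 6, Banff 10, Porto 5, Queenstown 7. Eliminate Porto.
Round 2: Oaxaca 6, Banff 10, Queenstown 12. Eliminate Oaxaca.
Round 3: Banff 13, Queenstown 15. Queenstown has a majority.

Queenstown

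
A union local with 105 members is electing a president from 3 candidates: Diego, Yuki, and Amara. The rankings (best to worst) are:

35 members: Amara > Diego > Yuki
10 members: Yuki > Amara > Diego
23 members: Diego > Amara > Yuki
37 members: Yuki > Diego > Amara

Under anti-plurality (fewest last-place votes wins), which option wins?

Diego

Last-place votes: Diego 10, Yuki 58, Amara 37.
Diego is ranked last by the fewest voters, so Diego wins.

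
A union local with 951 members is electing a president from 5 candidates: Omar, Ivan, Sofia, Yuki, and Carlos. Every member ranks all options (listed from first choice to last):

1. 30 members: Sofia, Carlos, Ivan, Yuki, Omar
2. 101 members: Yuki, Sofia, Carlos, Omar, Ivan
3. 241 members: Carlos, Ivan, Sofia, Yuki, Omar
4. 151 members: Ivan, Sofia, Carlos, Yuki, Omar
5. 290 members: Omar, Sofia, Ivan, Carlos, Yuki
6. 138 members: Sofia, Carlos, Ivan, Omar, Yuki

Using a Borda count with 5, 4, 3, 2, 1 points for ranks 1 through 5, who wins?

Sofia

Omar: 30·1 + 101·2 + 241·1 + 151·1 + 290·5 + 138·2 = 2350
Ivan: 30·3 + 101·1 + 241·4 + 151·5 + 290·3 + 138·3 = 3194
Sofia: 30·5 + 101·4 + 241·3 + 151·4 + 290·4 + 138·5 = 3731
Yuki: 30·2 + 101·5 + 241·2 + 151·2 + 290·1 + 138·1 = 1777
Carlos: 30·4 + 101·3 + 241·5 + 151·3 + 290·2 + 138·4 = 3213
Sofia has the highest Borda score (3731).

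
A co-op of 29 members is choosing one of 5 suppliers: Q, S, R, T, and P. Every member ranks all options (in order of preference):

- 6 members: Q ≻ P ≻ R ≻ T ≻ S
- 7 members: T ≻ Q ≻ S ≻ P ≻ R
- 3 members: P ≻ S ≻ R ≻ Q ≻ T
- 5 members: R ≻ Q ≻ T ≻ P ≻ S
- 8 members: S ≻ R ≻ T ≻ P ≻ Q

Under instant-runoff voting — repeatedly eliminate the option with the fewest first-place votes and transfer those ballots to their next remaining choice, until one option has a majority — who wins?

Round 1: Q 6, S 8, R 5, T 7, P 3. Eliminate P.
Round 2: Q 6, S 11, R 5, T 7. Eliminate R.
Round 3: Q 11, S 11, T 7. Eliminate T.
Round 4: Q 18, S 11. Q has a majority.

Q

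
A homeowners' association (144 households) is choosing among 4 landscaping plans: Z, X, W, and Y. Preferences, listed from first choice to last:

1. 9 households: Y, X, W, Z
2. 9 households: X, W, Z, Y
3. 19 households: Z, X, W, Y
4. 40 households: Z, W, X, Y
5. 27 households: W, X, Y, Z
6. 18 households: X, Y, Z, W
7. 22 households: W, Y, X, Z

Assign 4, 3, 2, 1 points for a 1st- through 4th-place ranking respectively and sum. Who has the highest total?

W

Z: 9·1 + 9·2 + 19·4 + 40·4 + 27·1 + 18·2 + 22·1 = 348
X: 9·3 + 9·4 + 19·3 + 40·2 + 27·3 + 18·4 + 22·2 = 397
W: 9·2 + 9·3 + 19·2 + 40·3 + 27·4 + 18·1 + 22·4 = 417
Y: 9·4 + 9·1 + 19·1 + 40·1 + 27·2 + 18·3 + 22·3 = 278
W has the highest Borda score (417).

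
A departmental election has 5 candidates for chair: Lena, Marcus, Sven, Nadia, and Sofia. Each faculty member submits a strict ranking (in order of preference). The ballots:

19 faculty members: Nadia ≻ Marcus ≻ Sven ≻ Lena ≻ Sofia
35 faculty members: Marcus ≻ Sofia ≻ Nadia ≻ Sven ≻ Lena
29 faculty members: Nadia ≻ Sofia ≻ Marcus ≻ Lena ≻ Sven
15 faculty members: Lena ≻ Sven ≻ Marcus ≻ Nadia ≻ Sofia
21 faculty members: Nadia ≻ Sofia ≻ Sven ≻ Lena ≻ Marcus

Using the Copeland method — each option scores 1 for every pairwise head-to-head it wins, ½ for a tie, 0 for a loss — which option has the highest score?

Lena: loses to Marcus, Sven, Nadia, and Sofia → score 0.
Marcus: beats Lena, Sven, and Sofia; loses to Nadia → score 3.
Sven: beats Lena; loses to Marcus, Nadia, and Sofia → score 1.
Nadia: beats Lena, Marcus, Sven, and Sofia → score 4.
Sofia: beats Lena and Sven; loses to Marcus and Nadia → score 2.
Nadia has the best pairwise record.

Nadia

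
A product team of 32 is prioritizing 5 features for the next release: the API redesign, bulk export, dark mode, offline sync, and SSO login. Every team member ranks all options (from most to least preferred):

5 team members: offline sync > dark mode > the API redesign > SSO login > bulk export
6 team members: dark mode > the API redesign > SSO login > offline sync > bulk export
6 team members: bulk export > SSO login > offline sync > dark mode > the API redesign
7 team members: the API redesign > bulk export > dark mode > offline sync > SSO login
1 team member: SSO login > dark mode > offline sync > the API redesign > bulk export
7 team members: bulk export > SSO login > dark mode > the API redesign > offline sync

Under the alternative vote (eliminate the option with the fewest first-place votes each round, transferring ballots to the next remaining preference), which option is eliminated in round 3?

Round 1: the API redesign 7, bulk export 13, dark mode 6, offline sync 5, SSO login 1. Eliminate SSO login.
Round 2: the API redesign 7, bulk export 13, dark mode 7, offline sync 5. Eliminate offline sync.
Round 3: the API redesign 7, bulk export 13, dark mode 12. Eliminate the API redesign.

the API redesign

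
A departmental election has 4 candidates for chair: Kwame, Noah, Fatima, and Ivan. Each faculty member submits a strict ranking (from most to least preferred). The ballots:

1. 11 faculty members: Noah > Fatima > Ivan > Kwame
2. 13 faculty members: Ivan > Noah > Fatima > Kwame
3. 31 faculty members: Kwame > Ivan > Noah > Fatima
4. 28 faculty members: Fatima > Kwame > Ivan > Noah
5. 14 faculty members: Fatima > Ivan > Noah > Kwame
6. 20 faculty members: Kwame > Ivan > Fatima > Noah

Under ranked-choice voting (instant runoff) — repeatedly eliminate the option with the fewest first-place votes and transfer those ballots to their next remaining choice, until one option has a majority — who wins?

Fatima

Round 1: Kwame 51, Noah 11, Fatima 42, Ivan 13. Eliminate Noah.
Round 2: Kwame 51, Fatima 53, Ivan 13. Eliminate Ivan.
Round 3: Kwame 51, Fatima 66. Fatima has a majority.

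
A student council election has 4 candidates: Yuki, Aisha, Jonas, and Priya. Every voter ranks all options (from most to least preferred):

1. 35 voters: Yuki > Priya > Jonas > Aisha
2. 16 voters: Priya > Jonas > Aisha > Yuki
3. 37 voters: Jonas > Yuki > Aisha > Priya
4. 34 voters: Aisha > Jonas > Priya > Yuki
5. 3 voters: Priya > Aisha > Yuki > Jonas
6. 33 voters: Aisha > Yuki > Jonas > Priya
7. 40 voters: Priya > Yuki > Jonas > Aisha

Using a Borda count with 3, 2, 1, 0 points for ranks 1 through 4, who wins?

Yuki

Yuki: 35·3 + 16·0 + 37·2 + 34·0 + 3·1 + 33·2 + 40·2 = 328
Aisha: 35·0 + 16·1 + 37·1 + 34·3 + 3·2 + 33·3 + 40·0 = 260
Jonas: 35·1 + 16·2 + 37·3 + 34·2 + 3·0 + 33·1 + 40·1 = 319
Priya: 35·2 + 16·3 + 37·0 + 34·1 + 3·3 + 33·0 + 40·3 = 281
Yuki has the highest Borda score (328).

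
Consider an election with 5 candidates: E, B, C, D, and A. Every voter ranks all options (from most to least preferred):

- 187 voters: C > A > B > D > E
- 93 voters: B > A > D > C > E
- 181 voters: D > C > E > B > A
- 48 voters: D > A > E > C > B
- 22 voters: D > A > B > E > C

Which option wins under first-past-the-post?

D

First-place votes: E 0, B 93, C 187, D 251, A 0.
D has the most first-place votes.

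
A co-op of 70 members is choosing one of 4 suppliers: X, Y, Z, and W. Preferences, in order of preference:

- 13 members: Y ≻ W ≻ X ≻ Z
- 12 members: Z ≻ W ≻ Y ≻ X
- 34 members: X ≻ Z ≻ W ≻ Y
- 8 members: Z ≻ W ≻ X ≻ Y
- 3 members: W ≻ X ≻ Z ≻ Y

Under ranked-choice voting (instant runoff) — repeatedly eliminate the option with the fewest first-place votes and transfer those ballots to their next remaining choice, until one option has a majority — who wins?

X

Round 1: X 34, Y 13, Z 20, W 3. Eliminate W.
Round 2: X 37, Y 13, Z 20. X has a majority.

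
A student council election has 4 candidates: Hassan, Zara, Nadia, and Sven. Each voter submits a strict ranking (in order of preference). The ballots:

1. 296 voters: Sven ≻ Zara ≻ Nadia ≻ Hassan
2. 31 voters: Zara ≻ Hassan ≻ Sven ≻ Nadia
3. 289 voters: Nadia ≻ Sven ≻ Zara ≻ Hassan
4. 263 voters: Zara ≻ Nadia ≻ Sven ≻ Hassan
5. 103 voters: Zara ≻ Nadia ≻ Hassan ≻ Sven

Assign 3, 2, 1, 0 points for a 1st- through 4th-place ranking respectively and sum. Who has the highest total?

Zara

Hassan: 296·0 + 31·2 + 289·0 + 263·0 + 103·1 = 165
Zara: 296·2 + 31·3 + 289·1 + 263·3 + 103·3 = 2072
Nadia: 296·1 + 31·0 + 289·3 + 263·2 + 103·2 = 1895
Sven: 296·3 + 31·1 + 289·2 + 263·1 + 103·0 = 1760
Zara has the highest Borda score (2072).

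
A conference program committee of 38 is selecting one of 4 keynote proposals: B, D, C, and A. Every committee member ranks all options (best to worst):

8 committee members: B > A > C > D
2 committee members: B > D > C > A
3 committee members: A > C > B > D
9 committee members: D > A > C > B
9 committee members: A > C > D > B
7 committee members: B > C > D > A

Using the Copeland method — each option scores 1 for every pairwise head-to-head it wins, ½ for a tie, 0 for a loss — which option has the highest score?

A

B: beats D; loses to C and A → score 1.
D: loses to B, C, and A → score 0.
C: beats B and D; loses to A → score 2.
A: beats B, D, and C → score 3.
A has the best pairwise record.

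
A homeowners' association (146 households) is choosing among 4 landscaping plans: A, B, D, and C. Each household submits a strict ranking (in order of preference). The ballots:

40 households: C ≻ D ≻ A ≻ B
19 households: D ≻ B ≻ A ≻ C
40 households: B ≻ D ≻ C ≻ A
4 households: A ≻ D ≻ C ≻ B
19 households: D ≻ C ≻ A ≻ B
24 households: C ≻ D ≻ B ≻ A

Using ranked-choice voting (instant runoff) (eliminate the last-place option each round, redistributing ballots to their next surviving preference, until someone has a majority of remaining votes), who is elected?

D

Round 1: A 4, B 40, D 38, C 64. Eliminate A.
Round 2: B 40, D 42, C 64. Eliminate B.
Round 3: D 82, C 64. D has a majority.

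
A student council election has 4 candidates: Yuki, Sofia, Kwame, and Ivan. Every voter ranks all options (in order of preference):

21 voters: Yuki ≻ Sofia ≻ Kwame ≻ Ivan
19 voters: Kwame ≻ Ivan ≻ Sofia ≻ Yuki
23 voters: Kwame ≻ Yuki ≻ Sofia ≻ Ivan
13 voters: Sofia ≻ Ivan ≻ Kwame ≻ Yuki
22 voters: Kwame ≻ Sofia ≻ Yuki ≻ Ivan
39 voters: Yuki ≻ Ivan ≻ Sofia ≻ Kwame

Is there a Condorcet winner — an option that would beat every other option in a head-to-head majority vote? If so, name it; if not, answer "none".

Checking pairwise contests:
Kwame beats Yuki 77–60.
Yuki beats Sofia 83–54.
Sofia beats Kwame 73–64.
Yuki beats Ivan 105–32.
Every option loses at least one head-to-head, so there is no Condorcet winner.

none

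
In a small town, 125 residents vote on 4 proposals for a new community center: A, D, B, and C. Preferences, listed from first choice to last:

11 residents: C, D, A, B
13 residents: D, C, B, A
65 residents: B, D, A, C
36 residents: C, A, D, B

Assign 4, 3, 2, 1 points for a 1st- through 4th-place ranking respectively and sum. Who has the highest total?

A: 11·2 + 13·1 + 65·2 + 36·3 = 273
D: 11·3 + 13·4 + 65·3 + 36·2 = 352
B: 11·1 + 13·2 + 65·4 + 36·1 = 333
C: 11·4 + 13·3 + 65·1 + 36·4 = 292
D has the highest Borda score (352).

D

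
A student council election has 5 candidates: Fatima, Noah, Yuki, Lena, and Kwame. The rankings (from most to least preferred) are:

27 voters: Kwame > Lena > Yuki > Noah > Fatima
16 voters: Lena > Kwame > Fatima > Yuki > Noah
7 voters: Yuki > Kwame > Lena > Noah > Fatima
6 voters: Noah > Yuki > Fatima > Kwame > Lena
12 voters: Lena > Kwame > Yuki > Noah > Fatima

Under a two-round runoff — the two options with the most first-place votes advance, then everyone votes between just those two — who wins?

Kwame

Round 1 first-place votes: Fatima 0, Noah 6, Yuki 7, Lena 28, Kwame 27.
Lena and Kwame advance.
Runoff: Lena is preferred to Kwame by 28 voters; Kwame by 40.
Kwame wins the runoff.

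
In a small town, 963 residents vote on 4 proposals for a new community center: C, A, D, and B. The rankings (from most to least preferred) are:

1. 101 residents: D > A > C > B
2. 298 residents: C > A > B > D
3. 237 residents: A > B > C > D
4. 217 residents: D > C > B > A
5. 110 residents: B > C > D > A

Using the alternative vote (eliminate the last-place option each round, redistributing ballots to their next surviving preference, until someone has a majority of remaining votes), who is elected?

C

Round 1: C 298, A 237, D 318, B 110. Eliminate B.
Round 2: C 408, A 237, D 318. Eliminate A.
Round 3: C 645, D 318. C has a majority.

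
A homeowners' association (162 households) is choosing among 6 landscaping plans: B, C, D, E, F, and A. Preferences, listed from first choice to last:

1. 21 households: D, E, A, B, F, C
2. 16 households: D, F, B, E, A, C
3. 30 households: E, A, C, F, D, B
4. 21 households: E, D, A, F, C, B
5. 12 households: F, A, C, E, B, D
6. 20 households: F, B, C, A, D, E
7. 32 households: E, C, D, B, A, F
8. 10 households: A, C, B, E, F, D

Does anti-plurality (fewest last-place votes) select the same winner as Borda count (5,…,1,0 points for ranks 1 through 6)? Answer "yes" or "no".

Anti-plurality — last-place votes: B 51, C 37, D 22, E 20, F 32, A 0. Winner: A.
Borda — scores: B 276, C 375, D 415, E 575, F 357, A 432. Winner: E.
The two methods disagree.

no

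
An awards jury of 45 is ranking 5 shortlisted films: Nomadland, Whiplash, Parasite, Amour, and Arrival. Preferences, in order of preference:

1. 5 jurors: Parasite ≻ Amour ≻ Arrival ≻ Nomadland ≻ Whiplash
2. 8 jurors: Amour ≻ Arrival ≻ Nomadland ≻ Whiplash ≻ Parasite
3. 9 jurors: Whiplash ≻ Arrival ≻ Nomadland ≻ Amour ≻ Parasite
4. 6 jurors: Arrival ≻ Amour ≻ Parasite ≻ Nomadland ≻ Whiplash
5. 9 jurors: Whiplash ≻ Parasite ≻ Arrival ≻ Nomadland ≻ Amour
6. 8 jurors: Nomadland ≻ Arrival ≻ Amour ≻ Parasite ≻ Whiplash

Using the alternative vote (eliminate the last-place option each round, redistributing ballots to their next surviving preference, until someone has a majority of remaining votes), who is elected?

Round 1: Nomadland 8, Whiplash 18, Parasite 5, Amour 8, Arrival 6. Eliminate Parasite.
Round 2: Nomadland 8, Whiplash 18, Amour 13, Arrival 6. Eliminate Arrival.
Round 3: Nomadland 8, Whiplash 18, Amour 19. Eliminate Nomadland.
Round 4: Whiplash 18, Amour 27. Amour has a majority.

Amour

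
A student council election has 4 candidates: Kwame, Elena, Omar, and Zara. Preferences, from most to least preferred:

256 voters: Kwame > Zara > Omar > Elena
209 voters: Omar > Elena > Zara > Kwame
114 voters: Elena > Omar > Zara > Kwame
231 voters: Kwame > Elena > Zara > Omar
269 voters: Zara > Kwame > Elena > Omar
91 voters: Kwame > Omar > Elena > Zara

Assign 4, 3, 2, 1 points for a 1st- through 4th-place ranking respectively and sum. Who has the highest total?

Kwame: 256·4 + 209·1 + 114·1 + 231·4 + 269·3 + 91·4 = 3442
Elena: 256·1 + 209·3 + 114·4 + 231·3 + 269·2 + 91·2 = 2752
Omar: 256·2 + 209·4 + 114·3 + 231·1 + 269·1 + 91·3 = 2463
Zara: 256·3 + 209·2 + 114·2 + 231·2 + 269·4 + 91·1 = 3043
Kwame has the highest Borda score (3442).

Kwame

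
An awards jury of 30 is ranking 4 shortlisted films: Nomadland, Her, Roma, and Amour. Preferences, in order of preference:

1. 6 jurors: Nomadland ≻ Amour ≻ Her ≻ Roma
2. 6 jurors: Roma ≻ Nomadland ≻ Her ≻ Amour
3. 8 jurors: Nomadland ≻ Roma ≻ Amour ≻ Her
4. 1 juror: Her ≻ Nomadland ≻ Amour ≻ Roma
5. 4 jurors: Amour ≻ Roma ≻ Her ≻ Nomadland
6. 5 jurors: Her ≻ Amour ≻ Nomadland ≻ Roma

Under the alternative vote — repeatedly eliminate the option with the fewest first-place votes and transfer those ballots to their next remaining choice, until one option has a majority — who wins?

Nomadland

Round 1: Nomadland 14, Her 6, Roma 6, Amour 4. Eliminate Amour.
Round 2: Nomadland 14, Her 6, Roma 10. Eliminate Her.
Round 3: Nomadland 20, Roma 10. Nomadland has a majority.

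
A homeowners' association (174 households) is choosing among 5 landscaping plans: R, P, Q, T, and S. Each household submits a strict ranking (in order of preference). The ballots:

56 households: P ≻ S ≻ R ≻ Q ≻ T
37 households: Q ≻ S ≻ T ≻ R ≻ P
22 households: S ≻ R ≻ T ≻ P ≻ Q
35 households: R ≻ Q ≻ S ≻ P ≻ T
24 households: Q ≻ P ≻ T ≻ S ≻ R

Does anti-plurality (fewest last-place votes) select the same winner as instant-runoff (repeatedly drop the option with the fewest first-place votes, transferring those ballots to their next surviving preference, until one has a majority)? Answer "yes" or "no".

Anti-plurality — last-place votes: R 24, P 37, Q 22, T 91, S 0. Winner: S.
Instant-runoff — R1 R 35, P 56, Q 61, T 0, S 22 (T out); R2 R 35, P 56, Q 61, S 22 (S out); R3 R 57, P 56, Q 61 (P out); R4 R 113, Q 61 (R winner). Winner: R.
The two methods disagree.

no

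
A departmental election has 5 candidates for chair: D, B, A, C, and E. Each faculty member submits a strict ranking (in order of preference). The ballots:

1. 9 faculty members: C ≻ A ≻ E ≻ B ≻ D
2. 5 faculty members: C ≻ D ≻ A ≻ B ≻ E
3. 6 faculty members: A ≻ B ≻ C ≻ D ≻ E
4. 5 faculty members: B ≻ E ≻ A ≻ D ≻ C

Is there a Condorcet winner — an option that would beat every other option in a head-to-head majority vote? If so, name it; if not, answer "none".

C vs D: 20–5 for C.
C vs B: 14–11 for C.
C vs A: 14–11 for C.
C vs E: 20–5 for C.
C beats every other option head-to-head.

C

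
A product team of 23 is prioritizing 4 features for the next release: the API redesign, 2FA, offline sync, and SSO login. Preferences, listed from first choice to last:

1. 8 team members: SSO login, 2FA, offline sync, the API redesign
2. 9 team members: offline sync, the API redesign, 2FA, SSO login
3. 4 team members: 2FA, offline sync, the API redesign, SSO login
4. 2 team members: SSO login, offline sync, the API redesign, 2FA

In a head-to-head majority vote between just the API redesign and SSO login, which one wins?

the API redesign

Voters preferring the API redesign to SSO login: 13; preferring SSO login to the API redesign: 10.
the API redesign wins the head-to-head.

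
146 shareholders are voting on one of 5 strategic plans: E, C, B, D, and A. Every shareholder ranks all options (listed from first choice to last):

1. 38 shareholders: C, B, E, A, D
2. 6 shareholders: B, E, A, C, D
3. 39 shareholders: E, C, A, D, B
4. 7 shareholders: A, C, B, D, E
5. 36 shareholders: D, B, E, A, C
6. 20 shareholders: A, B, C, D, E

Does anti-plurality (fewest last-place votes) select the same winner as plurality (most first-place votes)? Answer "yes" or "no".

Anti-plurality — last-place votes: E 27, C 36, B 39, D 44, A 0. Winner: A.
Plurality — first-place votes: E 39, C 38, B 6, D 36, A 27. Winner: E.
The two methods disagree.

no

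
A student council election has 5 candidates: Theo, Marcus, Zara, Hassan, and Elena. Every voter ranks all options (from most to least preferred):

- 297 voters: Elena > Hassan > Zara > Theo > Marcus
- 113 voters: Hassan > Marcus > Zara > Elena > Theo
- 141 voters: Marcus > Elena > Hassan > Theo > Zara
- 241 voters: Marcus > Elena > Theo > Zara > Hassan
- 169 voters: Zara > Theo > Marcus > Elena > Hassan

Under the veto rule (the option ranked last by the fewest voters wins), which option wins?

Last-place votes: Theo 113, Marcus 297, Zara 141, Hassan 410, Elena 0.
Elena is ranked last by the fewest voters, so Elena wins.

Elena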